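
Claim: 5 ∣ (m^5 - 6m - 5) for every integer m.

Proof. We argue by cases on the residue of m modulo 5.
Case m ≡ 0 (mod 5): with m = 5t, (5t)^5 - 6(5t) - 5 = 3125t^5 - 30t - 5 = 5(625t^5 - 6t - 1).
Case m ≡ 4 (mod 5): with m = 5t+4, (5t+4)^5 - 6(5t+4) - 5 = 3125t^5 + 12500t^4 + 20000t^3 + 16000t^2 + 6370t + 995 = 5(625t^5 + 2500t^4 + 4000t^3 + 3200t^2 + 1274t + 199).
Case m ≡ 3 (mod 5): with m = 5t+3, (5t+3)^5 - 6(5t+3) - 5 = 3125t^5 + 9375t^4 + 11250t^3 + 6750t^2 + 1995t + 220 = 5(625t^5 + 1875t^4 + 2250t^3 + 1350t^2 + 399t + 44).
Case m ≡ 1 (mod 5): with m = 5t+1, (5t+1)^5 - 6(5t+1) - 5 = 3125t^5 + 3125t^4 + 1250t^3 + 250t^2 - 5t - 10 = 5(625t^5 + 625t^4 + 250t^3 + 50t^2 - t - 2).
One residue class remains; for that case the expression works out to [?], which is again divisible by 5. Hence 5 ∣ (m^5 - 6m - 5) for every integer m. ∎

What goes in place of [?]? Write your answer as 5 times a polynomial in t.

The residues treated are {0, 4, 3, 1}, so the missing case is m ≡ 2 (mod 5); write m = 5t+2.
Then (5t+2)^5 - 6(5t+2) - 5 = 3125t^5 + 6250t^4 + 5000t^3 + 2000t^2 + 370t + 15 = 5(625t^5 + 1250t^4 + 1000t^3 + 400t^2 + 74t + 3).

5(625t^5 + 1250t^4 + 1000t^3 + 400t^2 + 74t + 3)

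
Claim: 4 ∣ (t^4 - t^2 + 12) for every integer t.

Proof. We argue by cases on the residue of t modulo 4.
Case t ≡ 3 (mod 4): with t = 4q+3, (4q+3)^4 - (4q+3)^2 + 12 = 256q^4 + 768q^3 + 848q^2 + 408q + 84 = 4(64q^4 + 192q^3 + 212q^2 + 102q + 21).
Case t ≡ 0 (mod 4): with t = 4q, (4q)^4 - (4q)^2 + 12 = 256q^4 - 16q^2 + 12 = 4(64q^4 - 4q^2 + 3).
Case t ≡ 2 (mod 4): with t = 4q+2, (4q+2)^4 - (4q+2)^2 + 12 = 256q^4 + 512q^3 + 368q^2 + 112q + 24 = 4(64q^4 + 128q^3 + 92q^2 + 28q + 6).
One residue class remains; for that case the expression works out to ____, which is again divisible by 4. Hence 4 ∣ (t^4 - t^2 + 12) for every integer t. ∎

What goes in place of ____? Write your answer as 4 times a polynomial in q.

4(64q^4 + 64q^3 + 20q^2 + 2q + 3)

Only t ≡ 1 (mod 4) is unaccounted for. Put t = 4q+1:
(4q+1)^4 - (4q+1)^2 + 12 expands to 256q^4 + 256q^3 + 80q^2 + 8q + 12,
and factoring out 4 leaves 4(64q^4 + 64q^3 + 20q^2 + 2q + 3).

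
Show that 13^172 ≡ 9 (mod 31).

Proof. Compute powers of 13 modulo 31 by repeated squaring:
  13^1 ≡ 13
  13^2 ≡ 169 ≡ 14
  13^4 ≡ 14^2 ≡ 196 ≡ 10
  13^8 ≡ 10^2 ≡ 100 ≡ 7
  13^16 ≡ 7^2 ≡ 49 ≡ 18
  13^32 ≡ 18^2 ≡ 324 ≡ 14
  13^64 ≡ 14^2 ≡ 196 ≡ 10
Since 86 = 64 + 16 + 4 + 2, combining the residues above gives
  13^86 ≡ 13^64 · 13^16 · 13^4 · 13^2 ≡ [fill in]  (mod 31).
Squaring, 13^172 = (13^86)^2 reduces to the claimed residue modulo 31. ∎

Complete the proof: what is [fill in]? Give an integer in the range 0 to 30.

28

Multiply the listed residues: 10 · 18 · 10 · 14 = 180 → 1800 → 25200.
Reducing modulo 31: 25200 = 812·31 + 28, so 13^86 ≡ 28.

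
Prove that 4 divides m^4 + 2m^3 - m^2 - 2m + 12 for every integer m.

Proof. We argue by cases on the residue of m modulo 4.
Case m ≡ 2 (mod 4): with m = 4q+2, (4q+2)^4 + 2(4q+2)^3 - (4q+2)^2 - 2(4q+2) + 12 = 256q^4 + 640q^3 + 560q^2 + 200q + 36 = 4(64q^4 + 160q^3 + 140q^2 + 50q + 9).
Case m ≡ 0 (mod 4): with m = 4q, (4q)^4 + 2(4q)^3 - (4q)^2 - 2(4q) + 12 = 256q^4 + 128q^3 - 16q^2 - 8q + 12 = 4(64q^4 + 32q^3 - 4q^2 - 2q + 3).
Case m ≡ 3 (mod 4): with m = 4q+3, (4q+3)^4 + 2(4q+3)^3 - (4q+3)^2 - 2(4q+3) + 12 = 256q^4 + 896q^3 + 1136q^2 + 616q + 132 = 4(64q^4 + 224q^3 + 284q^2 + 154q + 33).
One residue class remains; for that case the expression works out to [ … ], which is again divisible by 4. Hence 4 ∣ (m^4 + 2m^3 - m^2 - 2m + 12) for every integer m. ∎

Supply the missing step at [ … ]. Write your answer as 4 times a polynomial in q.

Only m ≡ 1 (mod 4) is unaccounted for. Put m = 4q+1:
(4q+1)^4 + 2(4q+1)^3 - (4q+1)^2 - 2(4q+1) + 12 expands to 256q^4 + 384q^3 + 176q^2 + 24q + 12,
and factoring out 4 leaves 4(64q^4 + 96q^3 + 44q^2 + 6q + 3).

4(64q^4 + 96q^3 + 44q^2 + 6q + 3)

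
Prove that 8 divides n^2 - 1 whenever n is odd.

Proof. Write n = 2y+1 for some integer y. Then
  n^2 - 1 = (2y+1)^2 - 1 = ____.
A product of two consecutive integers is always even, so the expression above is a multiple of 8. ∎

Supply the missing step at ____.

4y(y + 1)

(2y+1)^2 - 1 = 4y^2 + 4y + 1 - 1 = 4y^2 + 4y = 4y(y+1).
Since y and y+1 are consecutive, y(y+1) is even, and 4·(even) is a multiple of 8.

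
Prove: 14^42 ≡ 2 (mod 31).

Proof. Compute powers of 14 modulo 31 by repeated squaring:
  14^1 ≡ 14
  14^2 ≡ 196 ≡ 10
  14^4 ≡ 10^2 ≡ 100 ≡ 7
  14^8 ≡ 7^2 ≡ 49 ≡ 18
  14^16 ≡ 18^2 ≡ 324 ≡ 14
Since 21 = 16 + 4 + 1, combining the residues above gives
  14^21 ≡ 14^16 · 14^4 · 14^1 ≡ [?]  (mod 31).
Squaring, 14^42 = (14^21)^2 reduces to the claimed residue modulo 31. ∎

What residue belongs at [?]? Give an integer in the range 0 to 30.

14^16 · 14^4 · 14^1 ≡ 14 · 7 · 14 = 1372.
1372 mod 31 = 8, so 14^21 ≡ 8 (mod 31).

8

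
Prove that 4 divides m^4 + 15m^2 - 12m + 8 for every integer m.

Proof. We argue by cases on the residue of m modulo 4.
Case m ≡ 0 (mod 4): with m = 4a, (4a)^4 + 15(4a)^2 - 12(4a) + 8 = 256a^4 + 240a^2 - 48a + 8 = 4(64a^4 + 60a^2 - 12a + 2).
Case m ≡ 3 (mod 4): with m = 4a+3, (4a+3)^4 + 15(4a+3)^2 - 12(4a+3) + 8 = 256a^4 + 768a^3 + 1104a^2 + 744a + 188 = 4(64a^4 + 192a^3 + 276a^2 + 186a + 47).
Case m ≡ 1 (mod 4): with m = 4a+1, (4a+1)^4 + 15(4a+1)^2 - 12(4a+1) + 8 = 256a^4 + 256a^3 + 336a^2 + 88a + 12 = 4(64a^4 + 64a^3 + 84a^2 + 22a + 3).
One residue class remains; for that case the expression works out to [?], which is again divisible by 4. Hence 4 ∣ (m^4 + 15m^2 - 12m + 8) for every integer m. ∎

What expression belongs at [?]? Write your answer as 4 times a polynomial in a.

4(64a^4 + 128a^3 + 156a^2 + 80a + 15)

The residues treated are {0, 3, 1}, so the missing case is m ≡ 2 (mod 4); write m = 4a+2.
Then (4a+2)^4 + 15(4a+2)^2 - 12(4a+2) + 8 = 256a^4 + 512a^3 + 624a^2 + 320a + 60 = 4(64a^4 + 128a^3 + 156a^2 + 80a + 15).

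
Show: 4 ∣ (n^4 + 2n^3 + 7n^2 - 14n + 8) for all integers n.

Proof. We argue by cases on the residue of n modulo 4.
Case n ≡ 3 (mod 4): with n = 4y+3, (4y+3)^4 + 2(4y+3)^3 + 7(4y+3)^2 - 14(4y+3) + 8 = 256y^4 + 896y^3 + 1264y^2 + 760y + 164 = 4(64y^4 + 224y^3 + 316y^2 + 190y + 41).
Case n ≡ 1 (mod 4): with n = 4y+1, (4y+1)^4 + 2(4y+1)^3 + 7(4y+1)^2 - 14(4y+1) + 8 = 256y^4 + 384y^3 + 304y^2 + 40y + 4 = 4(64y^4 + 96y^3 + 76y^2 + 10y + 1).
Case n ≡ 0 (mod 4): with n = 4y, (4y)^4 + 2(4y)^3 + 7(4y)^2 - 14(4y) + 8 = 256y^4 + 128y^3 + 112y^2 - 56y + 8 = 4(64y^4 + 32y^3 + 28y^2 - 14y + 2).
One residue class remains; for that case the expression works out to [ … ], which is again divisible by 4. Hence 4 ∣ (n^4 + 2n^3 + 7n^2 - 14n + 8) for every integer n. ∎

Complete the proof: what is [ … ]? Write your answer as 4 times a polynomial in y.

4(64y^4 + 160y^3 + 172y^2 + 70y + 10)

The residues treated are {3, 1, 0}, so the missing case is n ≡ 2 (mod 4); write n = 4y+2.
Then (4y+2)^4 + 2(4y+2)^3 + 7(4y+2)^2 - 14(4y+2) + 8 = 256y^4 + 640y^3 + 688y^2 + 280y + 40 = 4(64y^4 + 160y^3 + 172y^2 + 70y + 10).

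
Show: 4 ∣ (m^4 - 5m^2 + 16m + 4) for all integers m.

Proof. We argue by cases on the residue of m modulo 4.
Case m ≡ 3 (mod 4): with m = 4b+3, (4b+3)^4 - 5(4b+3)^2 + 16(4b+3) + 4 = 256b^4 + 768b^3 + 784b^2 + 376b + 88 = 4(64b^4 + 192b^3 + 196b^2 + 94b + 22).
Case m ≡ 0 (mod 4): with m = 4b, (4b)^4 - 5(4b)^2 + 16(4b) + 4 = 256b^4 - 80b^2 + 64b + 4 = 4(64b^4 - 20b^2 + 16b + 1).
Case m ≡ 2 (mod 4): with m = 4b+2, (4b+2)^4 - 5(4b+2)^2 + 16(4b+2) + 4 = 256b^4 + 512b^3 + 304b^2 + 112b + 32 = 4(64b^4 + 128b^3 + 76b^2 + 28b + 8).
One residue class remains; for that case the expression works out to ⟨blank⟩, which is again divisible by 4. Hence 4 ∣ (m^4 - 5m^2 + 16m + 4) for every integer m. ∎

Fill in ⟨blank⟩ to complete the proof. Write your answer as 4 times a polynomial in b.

Only m ≡ 1 (mod 4) is unaccounted for. Put m = 4b+1:
(4b+1)^4 - 5(4b+1)^2 + 16(4b+1) + 4 expands to 256b^4 + 256b^3 + 16b^2 + 40b + 16,
and factoring out 4 leaves 4(64b^4 + 64b^3 + 4b^2 + 10b + 4).

4(64b^4 + 64b^3 + 4b^2 + 10b + 4)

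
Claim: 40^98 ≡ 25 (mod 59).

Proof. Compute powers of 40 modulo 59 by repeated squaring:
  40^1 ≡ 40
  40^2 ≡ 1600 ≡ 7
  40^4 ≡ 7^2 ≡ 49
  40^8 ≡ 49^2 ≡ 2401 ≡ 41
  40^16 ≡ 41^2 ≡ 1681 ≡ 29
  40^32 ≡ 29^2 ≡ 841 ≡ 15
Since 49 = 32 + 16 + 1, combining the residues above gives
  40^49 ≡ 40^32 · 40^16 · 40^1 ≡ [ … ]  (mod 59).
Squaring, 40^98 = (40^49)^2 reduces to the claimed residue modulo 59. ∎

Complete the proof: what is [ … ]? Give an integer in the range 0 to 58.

54

Multiply the listed residues: 15 · 29 · 40 = 435 → 17400.
Reducing modulo 59: 17400 = 294·59 + 54, so 40^49 ≡ 54.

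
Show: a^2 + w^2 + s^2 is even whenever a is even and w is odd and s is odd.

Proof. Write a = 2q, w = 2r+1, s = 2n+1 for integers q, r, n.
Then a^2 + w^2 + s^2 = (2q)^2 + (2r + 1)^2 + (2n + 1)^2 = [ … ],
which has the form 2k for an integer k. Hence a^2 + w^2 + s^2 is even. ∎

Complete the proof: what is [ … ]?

2(2n^2 + 2n + 2q^2 + 2r^2 + 2r + 1)

(2q)^2 + (2r + 1)^2 + (2n + 1)^2 = 4n^2 + 4n + 4q^2 + 4r^2 + 4r + 2
= 2(2n^2 + 2n + 2q^2 + 2r^2 + 2r + 1).
Since 2n^2 + 2n + 2q^2 + 2r^2 + 2r + 1 is an integer, the sum of squares is of the form 2k for an integer k.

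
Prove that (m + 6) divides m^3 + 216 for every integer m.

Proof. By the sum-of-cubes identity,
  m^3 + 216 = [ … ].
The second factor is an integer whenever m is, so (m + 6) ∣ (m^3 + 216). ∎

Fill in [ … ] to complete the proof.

Polynomial division of m^3 + 216 by m + 6 leaves remainder 0 and quotient m^2 - 6m + 36.
Hence m^3 + 216 = (m + 6)(m^2 - 6m + 36).

(m + 6)(m^2 - 6m + 36)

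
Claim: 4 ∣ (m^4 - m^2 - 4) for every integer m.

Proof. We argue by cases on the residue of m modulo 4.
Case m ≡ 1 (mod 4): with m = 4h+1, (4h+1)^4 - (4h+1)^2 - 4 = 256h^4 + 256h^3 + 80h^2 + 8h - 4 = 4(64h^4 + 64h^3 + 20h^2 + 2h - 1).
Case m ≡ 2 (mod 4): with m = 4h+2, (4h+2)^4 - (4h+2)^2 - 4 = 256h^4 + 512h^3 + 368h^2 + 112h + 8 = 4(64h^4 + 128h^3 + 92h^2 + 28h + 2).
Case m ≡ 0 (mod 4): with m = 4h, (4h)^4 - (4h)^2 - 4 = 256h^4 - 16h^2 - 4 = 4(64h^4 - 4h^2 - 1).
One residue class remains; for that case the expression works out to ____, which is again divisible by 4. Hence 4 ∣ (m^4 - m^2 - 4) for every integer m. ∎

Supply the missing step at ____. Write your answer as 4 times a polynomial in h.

Only m ≡ 3 (mod 4) is unaccounted for. Put m = 4h+3:
(4h+3)^4 - (4h+3)^2 - 4 expands to 256h^4 + 768h^3 + 848h^2 + 408h + 68,
and factoring out 4 leaves 4(64h^4 + 192h^3 + 212h^2 + 102h + 17).

4(64h^4 + 192h^3 + 212h^2 + 102h + 17)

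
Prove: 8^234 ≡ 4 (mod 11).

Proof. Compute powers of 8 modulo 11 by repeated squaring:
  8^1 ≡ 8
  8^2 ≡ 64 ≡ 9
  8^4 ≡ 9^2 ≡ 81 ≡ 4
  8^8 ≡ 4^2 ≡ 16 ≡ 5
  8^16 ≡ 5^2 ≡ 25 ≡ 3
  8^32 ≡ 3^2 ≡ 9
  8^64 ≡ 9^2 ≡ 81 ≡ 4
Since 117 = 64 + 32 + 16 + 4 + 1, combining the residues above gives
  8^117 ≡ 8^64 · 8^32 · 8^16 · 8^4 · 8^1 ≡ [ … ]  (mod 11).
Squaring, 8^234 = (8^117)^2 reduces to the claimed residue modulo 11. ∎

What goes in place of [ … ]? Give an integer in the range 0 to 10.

Multiply the listed residues: 4 · 9 · 3 · 4 · 8 = 36 → 108 → 432 → 3456.
Reducing modulo 11: 3456 = 314·11 + 2, so 8^117 ≡ 2.

2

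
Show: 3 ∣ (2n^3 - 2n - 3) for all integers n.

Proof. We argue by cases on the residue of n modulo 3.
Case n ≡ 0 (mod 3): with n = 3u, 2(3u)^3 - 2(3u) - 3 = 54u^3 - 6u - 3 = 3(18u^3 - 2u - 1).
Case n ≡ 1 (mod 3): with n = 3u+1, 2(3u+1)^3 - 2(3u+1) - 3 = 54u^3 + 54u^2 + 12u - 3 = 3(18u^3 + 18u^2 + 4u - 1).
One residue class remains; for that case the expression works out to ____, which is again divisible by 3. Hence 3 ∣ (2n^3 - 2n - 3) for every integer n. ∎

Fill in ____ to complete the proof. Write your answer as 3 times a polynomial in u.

The residues treated are {0, 1}, so the missing case is n ≡ 2 (mod 3); write n = 3u+2.
Then 2(3u+2)^3 - 2(3u+2) - 3 = 54u^3 + 108u^2 + 66u + 9 = 3(18u^3 + 36u^2 + 22u + 3).

3(18u^3 + 36u^2 + 22u + 3)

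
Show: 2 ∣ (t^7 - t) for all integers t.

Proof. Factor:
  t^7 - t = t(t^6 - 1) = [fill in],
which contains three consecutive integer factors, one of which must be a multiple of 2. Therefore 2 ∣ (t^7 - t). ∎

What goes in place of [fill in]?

(t - 1)t(t + 1)(t^4 + t^2 + 1)

t^6 - 1 = (t^2 - 1)(t^4 + t^2 + 1), and t^2 - 1 = (t-1)(t+1).
So t(t^6 - 1) = (t - 1)t(t + 1)(t^4 + t^2 + 1).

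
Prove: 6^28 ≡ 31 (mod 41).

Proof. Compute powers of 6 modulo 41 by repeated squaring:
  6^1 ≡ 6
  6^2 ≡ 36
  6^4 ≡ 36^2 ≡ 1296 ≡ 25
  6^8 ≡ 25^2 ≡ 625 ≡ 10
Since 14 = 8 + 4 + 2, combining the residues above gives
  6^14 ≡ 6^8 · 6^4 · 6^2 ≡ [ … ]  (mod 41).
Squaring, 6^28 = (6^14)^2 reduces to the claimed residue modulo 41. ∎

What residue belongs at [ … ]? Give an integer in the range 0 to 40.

21

6^8 · 6^4 · 6^2 ≡ 10 · 25 · 36 = 9000.
9000 mod 41 = 21, so 6^14 ≡ 21 (mod 41).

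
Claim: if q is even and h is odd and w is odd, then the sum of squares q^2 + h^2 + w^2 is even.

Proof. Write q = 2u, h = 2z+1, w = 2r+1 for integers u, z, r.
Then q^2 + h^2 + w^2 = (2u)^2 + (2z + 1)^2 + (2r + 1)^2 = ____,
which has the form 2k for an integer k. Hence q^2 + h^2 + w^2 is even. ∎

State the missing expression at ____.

2(2r^2 + 2r + 2u^2 + 2z^2 + 2z + 1)

(2u)^2 + (2z + 1)^2 + (2r + 1)^2 = 4r^2 + 4r + 4u^2 + 4z^2 + 4z + 2
= 2(2r^2 + 2r + 2u^2 + 2z^2 + 2z + 1).
Since 2r^2 + 2r + 2u^2 + 2z^2 + 2z + 1 is an integer, the sum of squares is of the form 2k for an integer k.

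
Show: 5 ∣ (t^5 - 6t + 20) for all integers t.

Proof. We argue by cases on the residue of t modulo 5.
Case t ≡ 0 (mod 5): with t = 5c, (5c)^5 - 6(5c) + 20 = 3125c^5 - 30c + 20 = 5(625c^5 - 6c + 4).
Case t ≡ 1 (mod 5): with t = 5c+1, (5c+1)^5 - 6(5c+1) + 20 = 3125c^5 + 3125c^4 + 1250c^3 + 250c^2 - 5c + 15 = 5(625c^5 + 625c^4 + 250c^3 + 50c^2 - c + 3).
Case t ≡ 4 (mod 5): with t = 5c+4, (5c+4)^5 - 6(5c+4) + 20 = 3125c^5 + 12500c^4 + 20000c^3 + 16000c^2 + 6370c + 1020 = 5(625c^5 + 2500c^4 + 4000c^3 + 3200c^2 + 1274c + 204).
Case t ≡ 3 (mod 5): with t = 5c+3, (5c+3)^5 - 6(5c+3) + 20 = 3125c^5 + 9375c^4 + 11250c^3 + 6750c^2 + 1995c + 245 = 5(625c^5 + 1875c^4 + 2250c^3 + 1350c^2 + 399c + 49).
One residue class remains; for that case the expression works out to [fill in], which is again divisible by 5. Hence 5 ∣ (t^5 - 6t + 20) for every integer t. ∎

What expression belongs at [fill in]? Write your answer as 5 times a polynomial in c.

5(625c^5 + 1250c^4 + 1000c^3 + 400c^2 + 74c + 8)

Only t ≡ 2 (mod 5) is unaccounted for. Put t = 5c+2:
(5c+2)^5 - 6(5c+2) + 20 expands to 3125c^5 + 6250c^4 + 5000c^3 + 2000c^2 + 370c + 40,
and factoring out 5 leaves 5(625c^5 + 1250c^4 + 1000c^3 + 400c^2 + 74c + 8).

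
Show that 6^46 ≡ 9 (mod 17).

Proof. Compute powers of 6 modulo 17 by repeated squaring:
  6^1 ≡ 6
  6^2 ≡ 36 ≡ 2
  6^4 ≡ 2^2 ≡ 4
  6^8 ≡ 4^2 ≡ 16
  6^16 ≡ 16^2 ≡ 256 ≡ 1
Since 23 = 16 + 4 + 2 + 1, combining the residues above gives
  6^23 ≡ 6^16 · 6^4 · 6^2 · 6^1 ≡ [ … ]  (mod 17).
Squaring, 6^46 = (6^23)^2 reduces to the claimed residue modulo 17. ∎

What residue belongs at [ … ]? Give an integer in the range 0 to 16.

Multiply the listed residues: 1 · 4 · 2 · 6 = 4 → 8 → 48.
Reducing modulo 17: 48 = 2·17 + 14, so 6^23 ≡ 14.

14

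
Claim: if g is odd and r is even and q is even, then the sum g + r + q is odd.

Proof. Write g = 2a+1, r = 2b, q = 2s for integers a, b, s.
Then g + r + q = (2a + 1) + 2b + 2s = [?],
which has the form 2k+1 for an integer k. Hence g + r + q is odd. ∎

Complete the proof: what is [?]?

2(a + b + s) + 1

(2a + 1) + 2b + 2s = 2a + 2b + 2s + 1
= 2(a + b + s) + 1.
Since a + b + s is an integer, the sum is of the form 2k+1 for an integer k.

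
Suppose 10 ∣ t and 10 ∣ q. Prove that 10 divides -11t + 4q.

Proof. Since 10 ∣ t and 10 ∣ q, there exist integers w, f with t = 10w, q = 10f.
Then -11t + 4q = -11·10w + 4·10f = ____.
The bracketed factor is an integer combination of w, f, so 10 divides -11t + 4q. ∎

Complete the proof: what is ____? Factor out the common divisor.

Pull the common 10 out of every term: -11·10w + 4·10f = 10(4f - 11w).
4f - 11w is an integer, which exhibits the divisibility.

10(4f - 11w)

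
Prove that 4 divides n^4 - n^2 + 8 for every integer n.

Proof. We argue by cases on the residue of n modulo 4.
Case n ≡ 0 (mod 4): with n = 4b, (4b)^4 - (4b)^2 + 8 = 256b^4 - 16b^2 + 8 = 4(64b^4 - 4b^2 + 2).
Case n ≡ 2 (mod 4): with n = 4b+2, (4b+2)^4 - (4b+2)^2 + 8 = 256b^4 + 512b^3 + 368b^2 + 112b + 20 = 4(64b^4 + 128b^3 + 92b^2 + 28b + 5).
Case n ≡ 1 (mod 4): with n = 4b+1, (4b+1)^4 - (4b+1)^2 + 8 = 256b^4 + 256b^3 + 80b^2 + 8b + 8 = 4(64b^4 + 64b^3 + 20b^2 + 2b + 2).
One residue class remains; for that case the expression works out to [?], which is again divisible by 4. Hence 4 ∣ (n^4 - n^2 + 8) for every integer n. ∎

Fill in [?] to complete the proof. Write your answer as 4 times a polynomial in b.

The residues treated are {0, 2, 1}, so the missing case is n ≡ 3 (mod 4); write n = 4b+3.
Then (4b+3)^4 - (4b+3)^2 + 8 = 256b^4 + 768b^3 + 848b^2 + 408b + 80 = 4(64b^4 + 192b^3 + 212b^2 + 102b + 20).

4(64b^4 + 192b^3 + 212b^2 + 102b + 20)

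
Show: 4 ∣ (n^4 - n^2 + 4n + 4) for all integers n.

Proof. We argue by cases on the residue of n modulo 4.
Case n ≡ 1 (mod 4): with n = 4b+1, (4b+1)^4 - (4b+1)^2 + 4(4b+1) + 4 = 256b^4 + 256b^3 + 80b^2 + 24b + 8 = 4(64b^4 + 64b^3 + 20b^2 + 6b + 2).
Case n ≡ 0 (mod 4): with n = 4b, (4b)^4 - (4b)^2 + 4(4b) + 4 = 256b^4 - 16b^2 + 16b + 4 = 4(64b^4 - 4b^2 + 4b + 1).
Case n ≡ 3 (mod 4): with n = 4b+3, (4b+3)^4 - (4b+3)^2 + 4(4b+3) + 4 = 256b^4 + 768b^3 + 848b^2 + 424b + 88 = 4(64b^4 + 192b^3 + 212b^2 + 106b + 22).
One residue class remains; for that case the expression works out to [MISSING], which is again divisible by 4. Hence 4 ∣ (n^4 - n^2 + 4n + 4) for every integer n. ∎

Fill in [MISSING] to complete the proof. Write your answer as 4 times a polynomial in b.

4(64b^4 + 128b^3 + 92b^2 + 32b + 6)

The residues treated are {1, 0, 3}, so the missing case is n ≡ 2 (mod 4); write n = 4b+2.
Then (4b+2)^4 - (4b+2)^2 + 4(4b+2) + 4 = 256b^4 + 512b^3 + 368b^2 + 128b + 24 = 4(64b^4 + 128b^3 + 92b^2 + 32b + 6).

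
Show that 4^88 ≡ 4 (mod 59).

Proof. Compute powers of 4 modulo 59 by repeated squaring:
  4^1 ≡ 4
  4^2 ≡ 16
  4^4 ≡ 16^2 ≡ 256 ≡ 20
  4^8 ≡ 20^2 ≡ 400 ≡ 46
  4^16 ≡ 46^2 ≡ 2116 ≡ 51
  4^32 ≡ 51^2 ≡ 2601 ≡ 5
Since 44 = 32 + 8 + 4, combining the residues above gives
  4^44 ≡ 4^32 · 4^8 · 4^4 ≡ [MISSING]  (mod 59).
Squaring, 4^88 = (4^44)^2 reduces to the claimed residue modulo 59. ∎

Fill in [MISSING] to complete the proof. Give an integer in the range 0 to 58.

Multiply the listed residues: 5 · 46 · 20 = 230 → 4600.
Reducing modulo 59: 4600 = 77·59 + 57, so 4^44 ≡ 57.

57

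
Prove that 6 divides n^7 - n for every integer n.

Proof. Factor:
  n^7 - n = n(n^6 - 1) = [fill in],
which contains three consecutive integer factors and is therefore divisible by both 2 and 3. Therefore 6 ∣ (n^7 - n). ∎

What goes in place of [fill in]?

(n - 1)n(n + 1)(n^4 + n^2 + 1)

n^6 - 1 = (n^2 - 1)(n^4 + n^2 + 1), and n^2 - 1 = (n-1)(n+1).
So n(n^6 - 1) = (n - 1)n(n + 1)(n^4 + n^2 + 1).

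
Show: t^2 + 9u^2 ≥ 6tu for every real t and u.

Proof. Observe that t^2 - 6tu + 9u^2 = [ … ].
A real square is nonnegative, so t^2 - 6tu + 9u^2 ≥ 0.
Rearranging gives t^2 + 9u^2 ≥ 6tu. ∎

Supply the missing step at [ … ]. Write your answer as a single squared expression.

t^2 - 6tu + 9u^2 is a perfect-square trinomial: the outer terms are (t)^2 and (3u)^2, and the cross term is -2·t·3u.
So t^2 - 6tu + 9u^2 = (t - 3u)^2 ≥ 0.

(t - 3u)^2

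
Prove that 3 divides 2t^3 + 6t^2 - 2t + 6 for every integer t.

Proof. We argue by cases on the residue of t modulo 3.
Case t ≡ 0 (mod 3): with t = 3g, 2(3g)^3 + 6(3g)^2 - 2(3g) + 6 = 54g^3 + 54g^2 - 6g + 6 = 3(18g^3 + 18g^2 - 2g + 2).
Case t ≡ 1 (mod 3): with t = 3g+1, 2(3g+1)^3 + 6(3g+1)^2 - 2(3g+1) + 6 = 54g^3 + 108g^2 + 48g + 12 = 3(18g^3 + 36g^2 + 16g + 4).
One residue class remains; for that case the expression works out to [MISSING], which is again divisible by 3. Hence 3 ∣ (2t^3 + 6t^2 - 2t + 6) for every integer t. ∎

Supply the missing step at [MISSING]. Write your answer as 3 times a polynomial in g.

3(18g^3 + 54g^2 + 46g + 14)

Only t ≡ 2 (mod 3) is unaccounted for. Put t = 3g+2:
2(3g+2)^3 + 6(3g+2)^2 - 2(3g+2) + 6 expands to 54g^3 + 162g^2 + 138g + 42,
and factoring out 3 leaves 3(18g^3 + 54g^2 + 46g + 14).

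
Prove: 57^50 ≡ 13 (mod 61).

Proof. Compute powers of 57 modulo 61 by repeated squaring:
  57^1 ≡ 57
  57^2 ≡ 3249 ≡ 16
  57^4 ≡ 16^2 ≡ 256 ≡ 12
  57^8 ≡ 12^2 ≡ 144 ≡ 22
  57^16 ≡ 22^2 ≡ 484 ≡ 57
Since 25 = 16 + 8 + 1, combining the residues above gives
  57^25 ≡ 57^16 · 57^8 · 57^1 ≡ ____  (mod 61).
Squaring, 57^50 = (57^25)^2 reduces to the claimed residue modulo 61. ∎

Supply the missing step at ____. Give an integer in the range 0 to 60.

47

57^16 · 57^8 · 57^1 ≡ 57 · 22 · 57 = 71478.
71478 mod 61 = 47, so 57^25 ≡ 47 (mod 61).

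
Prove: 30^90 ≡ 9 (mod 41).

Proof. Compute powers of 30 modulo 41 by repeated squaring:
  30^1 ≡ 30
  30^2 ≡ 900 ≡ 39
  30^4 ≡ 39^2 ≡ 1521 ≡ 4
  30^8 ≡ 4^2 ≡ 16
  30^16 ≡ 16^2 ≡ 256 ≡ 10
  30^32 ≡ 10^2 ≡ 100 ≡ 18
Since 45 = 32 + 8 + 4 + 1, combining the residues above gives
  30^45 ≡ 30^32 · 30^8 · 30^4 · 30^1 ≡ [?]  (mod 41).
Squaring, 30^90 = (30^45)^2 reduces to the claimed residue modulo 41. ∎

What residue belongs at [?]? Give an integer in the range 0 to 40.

38

30^32 · 30^8 · 30^4 · 30^1 ≡ 18 · 16 · 4 · 30 = 34560.
34560 mod 41 = 38, so 30^45 ≡ 38 (mod 41).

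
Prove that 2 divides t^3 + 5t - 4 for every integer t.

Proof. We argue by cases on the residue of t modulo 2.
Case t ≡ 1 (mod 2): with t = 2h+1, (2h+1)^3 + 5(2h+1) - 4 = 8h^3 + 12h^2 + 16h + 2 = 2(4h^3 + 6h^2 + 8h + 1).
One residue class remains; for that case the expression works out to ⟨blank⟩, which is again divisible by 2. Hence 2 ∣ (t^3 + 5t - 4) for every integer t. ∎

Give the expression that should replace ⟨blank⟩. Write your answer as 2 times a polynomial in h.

Only t ≡ 0 (mod 2) is unaccounted for. Put t = 2h:
(2h)^3 + 5(2h) - 4 expands to 8h^3 + 10h - 4,
and factoring out 2 leaves 2(4h^3 + 5h - 2).

2(4h^3 + 5h - 2)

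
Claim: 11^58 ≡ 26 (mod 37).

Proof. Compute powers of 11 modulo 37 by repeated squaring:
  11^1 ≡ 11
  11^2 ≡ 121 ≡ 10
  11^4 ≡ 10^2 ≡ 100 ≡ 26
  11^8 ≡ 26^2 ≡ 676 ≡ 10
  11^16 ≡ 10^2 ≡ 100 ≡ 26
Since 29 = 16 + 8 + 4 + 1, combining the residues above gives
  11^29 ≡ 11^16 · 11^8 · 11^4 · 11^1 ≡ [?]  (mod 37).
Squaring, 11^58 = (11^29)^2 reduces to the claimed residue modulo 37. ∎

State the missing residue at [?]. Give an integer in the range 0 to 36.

27

Multiply the listed residues: 26 · 10 · 26 · 11 = 260 → 6760 → 74360.
Reducing modulo 37: 74360 = 2009·37 + 27, so 11^29 ≡ 27.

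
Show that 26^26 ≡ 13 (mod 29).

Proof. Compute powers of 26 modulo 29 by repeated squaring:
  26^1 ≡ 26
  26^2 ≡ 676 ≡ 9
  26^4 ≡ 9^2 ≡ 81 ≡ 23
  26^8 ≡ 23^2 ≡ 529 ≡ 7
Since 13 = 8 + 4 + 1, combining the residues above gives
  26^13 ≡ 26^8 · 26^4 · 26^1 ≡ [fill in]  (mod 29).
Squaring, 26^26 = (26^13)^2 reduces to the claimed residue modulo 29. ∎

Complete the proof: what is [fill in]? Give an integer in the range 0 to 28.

Multiply the listed residues: 7 · 23 · 26 = 161 → 4186.
Reducing modulo 29: 4186 = 144·29 + 10, so 26^13 ≡ 10.

10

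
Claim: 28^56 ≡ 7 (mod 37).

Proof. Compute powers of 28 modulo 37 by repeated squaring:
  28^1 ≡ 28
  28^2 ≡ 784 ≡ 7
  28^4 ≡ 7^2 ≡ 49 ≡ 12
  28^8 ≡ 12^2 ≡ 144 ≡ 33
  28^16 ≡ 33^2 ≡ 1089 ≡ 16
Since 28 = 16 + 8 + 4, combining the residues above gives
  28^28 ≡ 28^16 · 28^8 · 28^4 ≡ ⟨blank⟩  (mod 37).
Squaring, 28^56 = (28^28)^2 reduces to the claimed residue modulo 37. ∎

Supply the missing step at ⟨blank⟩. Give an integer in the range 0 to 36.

28^16 · 28^8 · 28^4 ≡ 16 · 33 · 12 = 6336.
6336 mod 37 = 9, so 28^28 ≡ 9 (mod 37).

9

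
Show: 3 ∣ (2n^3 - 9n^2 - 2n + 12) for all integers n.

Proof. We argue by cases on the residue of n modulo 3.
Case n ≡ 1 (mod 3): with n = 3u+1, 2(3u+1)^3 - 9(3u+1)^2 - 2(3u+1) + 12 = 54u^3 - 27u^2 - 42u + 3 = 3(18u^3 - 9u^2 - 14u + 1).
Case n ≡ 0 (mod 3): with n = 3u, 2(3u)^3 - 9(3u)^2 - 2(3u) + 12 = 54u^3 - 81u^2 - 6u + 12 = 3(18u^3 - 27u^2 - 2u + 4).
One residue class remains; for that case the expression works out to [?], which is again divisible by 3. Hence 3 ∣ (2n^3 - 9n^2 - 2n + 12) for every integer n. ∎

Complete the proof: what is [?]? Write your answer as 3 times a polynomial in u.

3(18u^3 + 9u^2 - 14u - 4)

The residues treated are {1, 0}, so the missing case is n ≡ 2 (mod 3); write n = 3u+2.
Then 2(3u+2)^3 - 9(3u+2)^2 - 2(3u+2) + 12 = 54u^3 + 27u^2 - 42u - 12 = 3(18u^3 + 9u^2 - 14u - 4).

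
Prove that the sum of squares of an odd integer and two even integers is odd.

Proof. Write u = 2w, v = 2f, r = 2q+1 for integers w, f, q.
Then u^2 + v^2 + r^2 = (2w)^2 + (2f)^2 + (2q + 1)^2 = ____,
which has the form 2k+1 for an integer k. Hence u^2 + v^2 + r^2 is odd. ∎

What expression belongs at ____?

(2w)^2 + (2f)^2 + (2q + 1)^2 = 4f^2 + 4q^2 + 4q + 4w^2 + 1
= 2(2f^2 + 2q^2 + 2q + 2w^2) + 1.
Since 2f^2 + 2q^2 + 2q + 2w^2 is an integer, the sum of squares is of the form 2k+1 for an integer k.

2(2f^2 + 2q^2 + 2q + 2w^2) + 1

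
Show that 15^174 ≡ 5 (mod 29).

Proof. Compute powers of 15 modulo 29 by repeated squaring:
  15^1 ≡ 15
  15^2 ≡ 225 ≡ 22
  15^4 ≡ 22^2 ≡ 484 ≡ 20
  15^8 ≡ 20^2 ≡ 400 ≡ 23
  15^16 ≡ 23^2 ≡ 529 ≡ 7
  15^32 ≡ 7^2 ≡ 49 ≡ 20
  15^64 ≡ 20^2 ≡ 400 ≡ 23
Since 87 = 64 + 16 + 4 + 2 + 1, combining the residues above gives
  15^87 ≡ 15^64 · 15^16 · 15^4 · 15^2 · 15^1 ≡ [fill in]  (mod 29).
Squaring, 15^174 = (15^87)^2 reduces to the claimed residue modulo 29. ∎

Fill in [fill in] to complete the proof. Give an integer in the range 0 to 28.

Multiply the listed residues: 23 · 7 · 20 · 22 · 15 = 161 → 3220 → 70840 → 1062600.
Reducing modulo 29: 1062600 = 36641·29 + 11, so 15^87 ≡ 11.

11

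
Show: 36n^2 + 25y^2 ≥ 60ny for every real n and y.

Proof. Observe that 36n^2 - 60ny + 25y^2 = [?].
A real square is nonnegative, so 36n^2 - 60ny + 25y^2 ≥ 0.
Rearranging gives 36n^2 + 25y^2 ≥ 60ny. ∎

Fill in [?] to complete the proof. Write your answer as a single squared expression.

(6n - 5y)^2

The leading and trailing coefficients are 6^2 and 5^2, and 60 = 2·6·5, so the trinomial is (6n - 5y)^2.
Hence 36n^2 - 60ny + 25y^2 ≥ 0.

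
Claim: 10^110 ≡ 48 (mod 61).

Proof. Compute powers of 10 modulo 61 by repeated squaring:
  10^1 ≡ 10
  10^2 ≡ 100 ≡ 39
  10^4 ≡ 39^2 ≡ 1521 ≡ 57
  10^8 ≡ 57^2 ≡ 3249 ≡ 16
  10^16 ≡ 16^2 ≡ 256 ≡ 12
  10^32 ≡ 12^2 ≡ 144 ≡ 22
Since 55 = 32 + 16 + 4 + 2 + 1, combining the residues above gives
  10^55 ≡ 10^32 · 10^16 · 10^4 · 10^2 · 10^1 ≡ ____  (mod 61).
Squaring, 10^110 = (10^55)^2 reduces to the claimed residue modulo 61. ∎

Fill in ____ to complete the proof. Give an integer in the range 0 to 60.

32

Multiply the listed residues: 22 · 12 · 57 · 39 · 10 = 264 → 15048 → 586872 → 5868720.
Reducing modulo 61: 5868720 = 96208·61 + 32, so 10^55 ≡ 32.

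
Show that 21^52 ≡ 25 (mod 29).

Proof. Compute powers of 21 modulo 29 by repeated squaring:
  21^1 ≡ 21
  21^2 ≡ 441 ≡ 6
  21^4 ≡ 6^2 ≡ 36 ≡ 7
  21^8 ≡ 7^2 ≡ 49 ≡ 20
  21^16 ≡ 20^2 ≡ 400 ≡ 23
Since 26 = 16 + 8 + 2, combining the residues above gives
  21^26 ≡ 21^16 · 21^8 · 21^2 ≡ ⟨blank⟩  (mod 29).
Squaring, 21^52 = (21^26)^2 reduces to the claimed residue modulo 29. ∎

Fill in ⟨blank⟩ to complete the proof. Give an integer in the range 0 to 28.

5

Multiply the listed residues: 23 · 20 · 6 = 460 → 2760.
Reducing modulo 29: 2760 = 95·29 + 5, so 21^26 ≡ 5.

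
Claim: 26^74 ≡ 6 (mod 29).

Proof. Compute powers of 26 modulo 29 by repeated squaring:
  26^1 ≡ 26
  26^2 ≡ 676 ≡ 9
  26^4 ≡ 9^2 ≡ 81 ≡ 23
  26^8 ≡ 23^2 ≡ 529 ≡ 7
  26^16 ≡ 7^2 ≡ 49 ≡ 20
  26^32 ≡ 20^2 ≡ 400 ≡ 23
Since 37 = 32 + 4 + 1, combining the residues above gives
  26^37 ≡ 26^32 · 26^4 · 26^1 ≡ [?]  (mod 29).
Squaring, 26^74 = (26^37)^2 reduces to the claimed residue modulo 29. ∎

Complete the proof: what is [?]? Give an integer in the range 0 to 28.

8

Multiply the listed residues: 23 · 23 · 26 = 529 → 13754.
Reducing modulo 29: 13754 = 474·29 + 8, so 26^37 ≡ 8.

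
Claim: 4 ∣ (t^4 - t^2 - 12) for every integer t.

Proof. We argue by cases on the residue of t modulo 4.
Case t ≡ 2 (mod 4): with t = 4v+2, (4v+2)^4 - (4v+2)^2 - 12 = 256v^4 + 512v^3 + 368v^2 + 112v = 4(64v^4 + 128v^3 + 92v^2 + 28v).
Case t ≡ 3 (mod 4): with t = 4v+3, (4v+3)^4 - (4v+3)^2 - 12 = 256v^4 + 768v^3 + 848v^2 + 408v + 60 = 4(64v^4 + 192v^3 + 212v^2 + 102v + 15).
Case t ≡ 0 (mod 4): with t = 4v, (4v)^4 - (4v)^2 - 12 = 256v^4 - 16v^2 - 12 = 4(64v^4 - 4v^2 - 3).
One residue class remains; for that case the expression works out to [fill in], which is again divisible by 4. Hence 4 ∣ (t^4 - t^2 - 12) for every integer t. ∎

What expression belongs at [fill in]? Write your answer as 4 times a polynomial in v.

The residues treated are {2, 3, 0}, so the missing case is t ≡ 1 (mod 4); write t = 4v+1.
Then (4v+1)^4 - (4v+1)^2 - 12 = 256v^4 + 256v^3 + 80v^2 + 8v - 12 = 4(64v^4 + 64v^3 + 20v^2 + 2v - 3).

4(64v^4 + 64v^3 + 20v^2 + 2v - 3)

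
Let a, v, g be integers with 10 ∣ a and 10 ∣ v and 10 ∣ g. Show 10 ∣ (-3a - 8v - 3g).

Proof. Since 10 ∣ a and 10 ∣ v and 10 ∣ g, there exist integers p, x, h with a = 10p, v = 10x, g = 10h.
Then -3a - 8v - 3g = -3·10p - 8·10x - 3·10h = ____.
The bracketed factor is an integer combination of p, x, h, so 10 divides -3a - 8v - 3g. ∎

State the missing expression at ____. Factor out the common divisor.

10(-3h - 3p - 8x)

Pull the common 10 out of every term: -3·10p - 8·10x - 3·10h = 10(-3h - 3p - 8x).
-3h - 3p - 8x is an integer, which exhibits the divisibility.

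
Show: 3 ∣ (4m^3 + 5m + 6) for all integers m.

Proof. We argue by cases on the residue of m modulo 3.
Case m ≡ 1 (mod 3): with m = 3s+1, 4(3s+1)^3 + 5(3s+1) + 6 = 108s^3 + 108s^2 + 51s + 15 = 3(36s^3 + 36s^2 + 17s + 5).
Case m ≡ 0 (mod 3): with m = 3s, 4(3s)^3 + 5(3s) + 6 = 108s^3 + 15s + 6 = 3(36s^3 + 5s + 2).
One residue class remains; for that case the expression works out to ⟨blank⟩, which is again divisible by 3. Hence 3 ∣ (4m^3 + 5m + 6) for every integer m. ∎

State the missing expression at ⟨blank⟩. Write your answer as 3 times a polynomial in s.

3(36s^3 + 72s^2 + 53s + 16)

Only m ≡ 2 (mod 3) is unaccounted for. Put m = 3s+2:
4(3s+2)^3 + 5(3s+2) + 6 expands to 108s^3 + 216s^2 + 159s + 48,
and factoring out 3 leaves 3(36s^3 + 72s^2 + 53s + 16).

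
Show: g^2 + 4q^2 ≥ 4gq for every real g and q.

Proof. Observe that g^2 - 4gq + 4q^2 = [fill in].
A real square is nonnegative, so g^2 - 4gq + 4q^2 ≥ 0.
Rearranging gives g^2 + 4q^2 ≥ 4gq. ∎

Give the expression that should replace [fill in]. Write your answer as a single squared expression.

(g - 2q)^2

The leading and trailing coefficients are 1^2 and 2^2, and 4 = 2·1·2, so the trinomial is (g - 2q)^2.
Hence g^2 - 4gq + 4q^2 ≥ 0.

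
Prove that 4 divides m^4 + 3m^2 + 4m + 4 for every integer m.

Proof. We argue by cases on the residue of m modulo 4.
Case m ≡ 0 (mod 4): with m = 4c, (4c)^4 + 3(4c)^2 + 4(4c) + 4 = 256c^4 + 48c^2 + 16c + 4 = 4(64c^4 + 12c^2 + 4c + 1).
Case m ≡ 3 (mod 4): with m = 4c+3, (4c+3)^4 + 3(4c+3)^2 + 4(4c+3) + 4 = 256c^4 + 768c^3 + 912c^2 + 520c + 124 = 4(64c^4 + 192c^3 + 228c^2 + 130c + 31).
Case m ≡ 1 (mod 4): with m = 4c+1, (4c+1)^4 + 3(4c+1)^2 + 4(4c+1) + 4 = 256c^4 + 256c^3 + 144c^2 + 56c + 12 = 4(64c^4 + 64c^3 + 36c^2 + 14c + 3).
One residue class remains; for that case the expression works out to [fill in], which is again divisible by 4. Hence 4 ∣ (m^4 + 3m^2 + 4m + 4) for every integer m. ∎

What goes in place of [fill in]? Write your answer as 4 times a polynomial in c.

The residues treated are {0, 3, 1}, so the missing case is m ≡ 2 (mod 4); write m = 4c+2.
Then (4c+2)^4 + 3(4c+2)^2 + 4(4c+2) + 4 = 256c^4 + 512c^3 + 432c^2 + 192c + 40 = 4(64c^4 + 128c^3 + 108c^2 + 48c + 10).

4(64c^4 + 128c^3 + 108c^2 + 48c + 10)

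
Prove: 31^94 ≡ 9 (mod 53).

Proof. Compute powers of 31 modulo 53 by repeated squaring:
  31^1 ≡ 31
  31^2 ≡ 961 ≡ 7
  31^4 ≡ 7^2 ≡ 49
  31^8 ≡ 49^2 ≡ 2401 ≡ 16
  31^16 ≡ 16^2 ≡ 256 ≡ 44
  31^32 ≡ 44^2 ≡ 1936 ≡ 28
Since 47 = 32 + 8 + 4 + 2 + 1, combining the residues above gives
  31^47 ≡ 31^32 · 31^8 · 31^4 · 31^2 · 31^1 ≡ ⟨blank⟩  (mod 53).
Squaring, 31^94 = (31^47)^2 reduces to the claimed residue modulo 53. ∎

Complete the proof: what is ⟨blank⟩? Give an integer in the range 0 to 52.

50

Multiply the listed residues: 28 · 16 · 49 · 7 · 31 = 448 → 21952 → 153664 → 4763584.
Reducing modulo 53: 4763584 = 89878·53 + 50, so 31^47 ≡ 50.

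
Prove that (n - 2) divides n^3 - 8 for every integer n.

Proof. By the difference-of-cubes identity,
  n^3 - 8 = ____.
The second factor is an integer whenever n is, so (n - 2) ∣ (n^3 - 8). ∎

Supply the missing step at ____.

(n - 2)(n^2 + 2n + 4)

a^3 - b^3 = (a - b)(a^2 + ab + b^2). With a = n, b = 2:
n^3 - 8 = (n - 2)(n^2 + 2n + 4).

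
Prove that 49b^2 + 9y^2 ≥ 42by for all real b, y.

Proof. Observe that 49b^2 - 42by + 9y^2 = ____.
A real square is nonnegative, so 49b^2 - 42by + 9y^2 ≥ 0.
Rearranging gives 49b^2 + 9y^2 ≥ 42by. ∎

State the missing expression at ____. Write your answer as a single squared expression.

The leading and trailing coefficients are 7^2 and 3^2, and 42 = 2·7·3, so the trinomial is (7b - 3y)^2.
Hence 49b^2 - 42by + 9y^2 ≥ 0.

(7b - 3y)^2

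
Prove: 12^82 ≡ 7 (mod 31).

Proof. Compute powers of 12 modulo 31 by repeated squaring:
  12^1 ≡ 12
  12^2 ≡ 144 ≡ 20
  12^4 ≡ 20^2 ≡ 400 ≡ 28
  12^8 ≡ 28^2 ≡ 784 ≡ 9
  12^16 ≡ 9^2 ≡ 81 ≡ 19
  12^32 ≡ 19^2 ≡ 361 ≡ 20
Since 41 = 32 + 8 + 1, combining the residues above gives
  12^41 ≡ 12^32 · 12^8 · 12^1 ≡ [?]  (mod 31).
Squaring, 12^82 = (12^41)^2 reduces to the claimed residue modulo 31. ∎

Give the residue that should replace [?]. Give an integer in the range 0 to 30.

21

Multiply the listed residues: 20 · 9 · 12 = 180 → 2160.
Reducing modulo 31: 2160 = 69·31 + 21, so 12^41 ≡ 21.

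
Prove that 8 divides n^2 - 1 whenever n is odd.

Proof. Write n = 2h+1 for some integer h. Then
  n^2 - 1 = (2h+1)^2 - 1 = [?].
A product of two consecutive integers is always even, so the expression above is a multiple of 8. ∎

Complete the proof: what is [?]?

(2h+1)^2 - 1 = 4h^2 + 4h + 1 - 1 = 4h^2 + 4h = 4h(h+1).
Since h and h+1 are consecutive, h(h+1) is even, and 4·(even) is a multiple of 8.

4h(h + 1)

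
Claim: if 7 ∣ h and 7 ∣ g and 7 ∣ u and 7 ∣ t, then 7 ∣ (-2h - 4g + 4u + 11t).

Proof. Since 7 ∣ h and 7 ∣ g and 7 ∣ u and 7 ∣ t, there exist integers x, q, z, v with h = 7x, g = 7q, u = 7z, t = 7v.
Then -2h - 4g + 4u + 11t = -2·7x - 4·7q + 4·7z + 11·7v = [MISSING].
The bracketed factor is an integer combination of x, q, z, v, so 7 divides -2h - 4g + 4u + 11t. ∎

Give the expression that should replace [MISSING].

7(-4q + 11v - 2x + 4z)

Each term has a factor of 7: -2·7x - 4·7q + 4·7z + 11·7v = 7·(-4q + 11v - 2x + 4z).
Since -4q + 11v - 2x + 4z is an integer, 7 ∣ (-2h - 4g + 4u + 11t).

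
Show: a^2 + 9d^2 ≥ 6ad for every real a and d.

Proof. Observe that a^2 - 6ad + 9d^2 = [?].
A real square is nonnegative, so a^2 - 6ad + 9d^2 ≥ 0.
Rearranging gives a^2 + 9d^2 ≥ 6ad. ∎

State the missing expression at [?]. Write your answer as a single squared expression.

a^2 - 6ad + 9d^2 is a perfect-square trinomial: the outer terms are (a)^2 and (3d)^2, and the cross term is -2·a·3d.
So a^2 - 6ad + 9d^2 = (a - 3d)^2 ≥ 0.

(a - 3d)^2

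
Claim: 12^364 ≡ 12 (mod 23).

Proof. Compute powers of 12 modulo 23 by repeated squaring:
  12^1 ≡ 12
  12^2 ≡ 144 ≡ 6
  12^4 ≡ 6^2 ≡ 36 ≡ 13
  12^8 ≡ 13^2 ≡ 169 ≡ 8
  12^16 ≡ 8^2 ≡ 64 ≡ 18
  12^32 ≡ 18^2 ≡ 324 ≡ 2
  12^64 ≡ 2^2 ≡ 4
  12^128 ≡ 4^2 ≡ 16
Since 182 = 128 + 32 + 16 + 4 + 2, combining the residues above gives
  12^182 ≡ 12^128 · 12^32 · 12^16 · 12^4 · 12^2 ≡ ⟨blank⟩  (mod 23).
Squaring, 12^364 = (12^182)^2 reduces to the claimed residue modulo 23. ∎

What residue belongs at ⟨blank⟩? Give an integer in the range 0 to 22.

9

12^128 · 12^32 · 12^16 · 12^4 · 12^2 ≡ 16 · 2 · 18 · 13 · 6 = 44928.
44928 mod 23 = 9, so 12^182 ≡ 9 (mod 23).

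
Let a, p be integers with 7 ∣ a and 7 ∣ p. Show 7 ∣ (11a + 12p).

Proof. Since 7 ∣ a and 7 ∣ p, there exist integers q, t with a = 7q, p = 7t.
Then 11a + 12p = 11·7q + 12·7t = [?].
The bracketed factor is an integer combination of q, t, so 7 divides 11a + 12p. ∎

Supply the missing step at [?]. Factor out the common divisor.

7(11q + 12t)

Pull the common 7 out of every term: 11·7q + 12·7t = 7(11q + 12t).
11q + 12t is an integer, which exhibits the divisibility.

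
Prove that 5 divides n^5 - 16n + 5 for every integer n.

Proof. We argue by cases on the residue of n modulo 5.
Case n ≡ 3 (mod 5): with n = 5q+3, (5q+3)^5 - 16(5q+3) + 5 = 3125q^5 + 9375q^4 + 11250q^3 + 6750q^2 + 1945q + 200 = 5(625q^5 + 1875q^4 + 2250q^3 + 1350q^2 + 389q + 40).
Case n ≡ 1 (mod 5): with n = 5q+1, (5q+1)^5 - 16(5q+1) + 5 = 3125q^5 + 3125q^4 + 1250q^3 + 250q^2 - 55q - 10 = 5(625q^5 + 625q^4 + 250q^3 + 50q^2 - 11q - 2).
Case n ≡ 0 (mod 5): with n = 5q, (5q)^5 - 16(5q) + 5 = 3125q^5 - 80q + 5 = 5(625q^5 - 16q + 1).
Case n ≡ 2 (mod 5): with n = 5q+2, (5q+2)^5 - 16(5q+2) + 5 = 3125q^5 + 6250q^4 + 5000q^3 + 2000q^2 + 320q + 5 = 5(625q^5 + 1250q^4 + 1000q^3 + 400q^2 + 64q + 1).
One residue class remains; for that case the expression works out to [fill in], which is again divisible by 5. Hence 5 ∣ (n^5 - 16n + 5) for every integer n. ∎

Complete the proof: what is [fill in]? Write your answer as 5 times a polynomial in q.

5(625q^5 + 2500q^4 + 4000q^3 + 3200q^2 + 1264q + 193)

Only n ≡ 4 (mod 5) is unaccounted for. Put n = 5q+4:
(5q+4)^5 - 16(5q+4) + 5 expands to 3125q^5 + 12500q^4 + 20000q^3 + 16000q^2 + 6320q + 965,
and factoring out 5 leaves 5(625q^5 + 2500q^4 + 4000q^3 + 3200q^2 + 1264q + 193).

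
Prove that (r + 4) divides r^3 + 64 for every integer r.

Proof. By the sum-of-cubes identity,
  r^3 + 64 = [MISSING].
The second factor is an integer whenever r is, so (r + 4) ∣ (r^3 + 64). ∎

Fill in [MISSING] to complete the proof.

Polynomial division of r^3 + 64 by r + 4 leaves remainder 0 and quotient r^2 - 4r + 16.
Hence r^3 + 64 = (r + 4)(r^2 - 4r + 16).

(r + 4)(r^2 - 4r + 16)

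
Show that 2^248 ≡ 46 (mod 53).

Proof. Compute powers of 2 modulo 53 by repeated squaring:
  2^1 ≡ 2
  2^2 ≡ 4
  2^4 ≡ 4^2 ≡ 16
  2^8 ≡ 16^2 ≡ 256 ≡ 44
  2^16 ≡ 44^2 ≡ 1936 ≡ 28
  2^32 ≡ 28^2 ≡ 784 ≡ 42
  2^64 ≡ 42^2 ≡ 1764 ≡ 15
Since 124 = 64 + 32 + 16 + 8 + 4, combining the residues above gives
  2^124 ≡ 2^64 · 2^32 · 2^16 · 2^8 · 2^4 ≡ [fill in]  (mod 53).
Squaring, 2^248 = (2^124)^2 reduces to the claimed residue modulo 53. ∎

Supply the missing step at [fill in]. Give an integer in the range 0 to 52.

24

Multiply the listed residues: 15 · 42 · 28 · 44 · 16 = 630 → 17640 → 776160 → 12418560.
Reducing modulo 53: 12418560 = 234312·53 + 24, so 2^124 ≡ 24.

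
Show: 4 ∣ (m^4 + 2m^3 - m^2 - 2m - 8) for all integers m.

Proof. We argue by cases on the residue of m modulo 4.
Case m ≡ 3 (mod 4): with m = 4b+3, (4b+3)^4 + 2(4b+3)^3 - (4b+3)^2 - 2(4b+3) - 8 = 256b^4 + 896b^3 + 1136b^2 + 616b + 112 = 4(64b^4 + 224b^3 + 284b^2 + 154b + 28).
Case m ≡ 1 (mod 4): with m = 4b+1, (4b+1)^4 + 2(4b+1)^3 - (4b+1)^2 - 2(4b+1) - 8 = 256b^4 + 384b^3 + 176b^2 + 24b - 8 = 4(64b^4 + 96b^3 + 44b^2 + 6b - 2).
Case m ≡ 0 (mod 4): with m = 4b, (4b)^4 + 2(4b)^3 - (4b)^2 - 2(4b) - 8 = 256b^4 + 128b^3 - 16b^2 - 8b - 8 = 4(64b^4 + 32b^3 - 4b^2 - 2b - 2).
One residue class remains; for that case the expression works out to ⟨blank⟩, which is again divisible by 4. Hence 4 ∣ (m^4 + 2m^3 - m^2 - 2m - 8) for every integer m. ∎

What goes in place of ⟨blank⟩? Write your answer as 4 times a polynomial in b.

4(64b^4 + 160b^3 + 140b^2 + 50b + 4)

The residues treated are {3, 1, 0}, so the missing case is m ≡ 2 (mod 4); write m = 4b+2.
Then (4b+2)^4 + 2(4b+2)^3 - (4b+2)^2 - 2(4b+2) - 8 = 256b^4 + 640b^3 + 560b^2 + 200b + 16 = 4(64b^4 + 160b^3 + 140b^2 + 50b + 4).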